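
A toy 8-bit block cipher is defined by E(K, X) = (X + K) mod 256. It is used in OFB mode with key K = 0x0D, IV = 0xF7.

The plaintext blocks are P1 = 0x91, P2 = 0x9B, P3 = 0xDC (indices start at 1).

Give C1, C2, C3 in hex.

OFB encryption: S_i = E(K, S_{i−1}) with S_{0} = IV; C_i = P_i ⊕ S_i.
C1: S = E(K, 0xF7) = 0x04; 0x91 ⊕ 0x04 = 0x95.
C2: S = E(K, 0x04) = 0x11; 0x9B ⊕ 0x11 = 0x8A.
C3: S = E(K, 0x11) = 0x1E; 0xDC ⊕ 0x1E = 0xC2.

C1 = 0x95, C2 = 0x8A, C3 = 0xC2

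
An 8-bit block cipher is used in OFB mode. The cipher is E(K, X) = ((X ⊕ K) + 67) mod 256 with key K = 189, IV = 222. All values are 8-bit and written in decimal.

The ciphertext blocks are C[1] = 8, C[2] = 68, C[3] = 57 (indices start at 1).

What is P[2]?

OFB decryption: S_i = E(K, S_{i−1}) with S_{0} = IV; P_i = C_i ⊕ S_i.
P[1]: S = E(K, 222) = 166; 8 ⊕ 166 = 174.
P[2]: S = E(K, 166) = 94; 68 ⊕ 94 = 26.

P[2] = 26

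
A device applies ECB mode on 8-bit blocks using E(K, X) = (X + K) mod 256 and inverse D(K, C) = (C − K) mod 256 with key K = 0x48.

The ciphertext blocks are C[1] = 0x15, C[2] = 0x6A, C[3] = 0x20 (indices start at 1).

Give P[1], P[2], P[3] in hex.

ECB decryption: P_i = D(K, C_i).
P[1]: D(K, 0x15) = 0xCD.
P[2]: D(K, 0x6A) = 0x22.
P[3]: D(K, 0x20) = 0xD8.

P[1] = 0xCD, P[2] = 0x22, P[3] = 0xD8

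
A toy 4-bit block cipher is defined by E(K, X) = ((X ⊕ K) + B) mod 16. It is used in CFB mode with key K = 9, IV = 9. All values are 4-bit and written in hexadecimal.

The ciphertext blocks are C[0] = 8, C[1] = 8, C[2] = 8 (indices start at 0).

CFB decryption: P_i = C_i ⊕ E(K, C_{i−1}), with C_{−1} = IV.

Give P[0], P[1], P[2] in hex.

P[0] = 3, P[1] = 4, P[2] = 4

P[0]: E(K, 9) = B; 8 ⊕ B = 3.
P[1]: E(K, 8) = C; 8 ⊕ C = 4.
P[2]: E(K, 8) = C; 8 ⊕ C = 4.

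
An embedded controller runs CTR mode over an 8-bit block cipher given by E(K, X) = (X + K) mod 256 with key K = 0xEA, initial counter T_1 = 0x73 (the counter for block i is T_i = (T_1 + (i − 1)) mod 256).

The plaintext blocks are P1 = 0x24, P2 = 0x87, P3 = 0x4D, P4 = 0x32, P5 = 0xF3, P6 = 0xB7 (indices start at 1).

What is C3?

CTR encryption: S_i = E(K, T_i) where T_i is the counter for block i; C_i = P_i ⊕ S_i.
C1: T = 0x73, S = E(K, T) = 0x5D; 0x24 ⊕ 0x5D = 0x79.
C2: T = 0x74, S = E(K, T) = 0x5E; 0x87 ⊕ 0x5E = 0xD9.
C3: T = 0x75, S = E(K, T) = 0x5F; 0x4D ⊕ 0x5F = 0x12.

C3 = 0x12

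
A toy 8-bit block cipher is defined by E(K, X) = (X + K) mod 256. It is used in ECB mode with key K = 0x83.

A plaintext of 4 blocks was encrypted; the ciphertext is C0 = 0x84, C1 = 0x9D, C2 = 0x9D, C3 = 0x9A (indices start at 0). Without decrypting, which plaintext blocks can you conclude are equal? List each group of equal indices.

ECB encrypts each block independently with the same key, so equal ciphertext blocks imply equal plaintext blocks.
C1 = C2 = 0x9D, so P1 = P2.

P1 = P2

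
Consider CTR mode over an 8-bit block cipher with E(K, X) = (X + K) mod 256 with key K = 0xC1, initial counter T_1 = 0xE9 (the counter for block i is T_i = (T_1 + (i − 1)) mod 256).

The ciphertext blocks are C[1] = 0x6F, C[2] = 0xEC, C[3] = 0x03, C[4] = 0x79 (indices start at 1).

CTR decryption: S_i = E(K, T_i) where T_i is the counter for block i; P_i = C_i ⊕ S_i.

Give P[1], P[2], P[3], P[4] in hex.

P[1]: T = 0xE9, S = E(K, T) = 0xAA; 0x6F ⊕ 0xAA = 0xC5.
P[2]: T = 0xEA, S = E(K, T) = 0xAB; 0xEC ⊕ 0xAB = 0x47.
P[3]: T = 0xEB, S = E(K, T) = 0xAC; 0x03 ⊕ 0xAC = 0xAF.
P[4]: T = 0xEC, S = E(K, T) = 0xAD; 0x79 ⊕ 0xAD = 0xD4.

P[1] = 0xC5, P[2] = 0x47, P[3] = 0xAF, P[4] = 0xD4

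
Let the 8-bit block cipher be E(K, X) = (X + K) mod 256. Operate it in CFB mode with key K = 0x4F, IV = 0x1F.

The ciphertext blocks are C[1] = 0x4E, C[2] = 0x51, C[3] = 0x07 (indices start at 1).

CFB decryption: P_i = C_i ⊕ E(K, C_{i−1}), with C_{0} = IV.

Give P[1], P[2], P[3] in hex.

P[1]: E(K, 0x1F) = 0x6E; 0x4E ⊕ 0x6E = 0x20.
P[2]: E(K, 0x4E) = 0x9D; 0x51 ⊕ 0x9D = 0xCC.
P[3]: E(K, 0x51) = 0xA0; 0x07 ⊕ 0xA0 = 0xA7.

P[1] = 0x20, P[2] = 0xCC, P[3] = 0xA7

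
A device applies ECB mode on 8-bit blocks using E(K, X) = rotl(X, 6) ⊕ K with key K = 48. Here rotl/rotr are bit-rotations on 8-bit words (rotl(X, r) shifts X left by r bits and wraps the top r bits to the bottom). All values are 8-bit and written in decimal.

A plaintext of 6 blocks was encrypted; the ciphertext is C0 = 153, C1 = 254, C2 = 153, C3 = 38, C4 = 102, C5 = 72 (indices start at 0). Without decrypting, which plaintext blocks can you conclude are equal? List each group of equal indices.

P0 = P2

ECB encrypts each block independently with the same key, so equal ciphertext blocks imply equal plaintext blocks.
C0 = C2 = 153, so P0 = P2.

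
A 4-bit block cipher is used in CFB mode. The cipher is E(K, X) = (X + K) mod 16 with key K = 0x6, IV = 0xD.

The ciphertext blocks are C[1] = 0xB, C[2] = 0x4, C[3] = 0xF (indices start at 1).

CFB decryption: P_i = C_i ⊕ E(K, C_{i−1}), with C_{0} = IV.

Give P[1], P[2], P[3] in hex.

P[1]: E(K, 0xD) = 0x3; 0xB ⊕ 0x3 = 0x8.
P[2]: E(K, 0xB) = 0x1; 0x4 ⊕ 0x1 = 0x5.
P[3]: E(K, 0x4) = 0xA; 0xF ⊕ 0xA = 0x5.

P[1] = 0x8, P[2] = 0x5, P[3] = 0x5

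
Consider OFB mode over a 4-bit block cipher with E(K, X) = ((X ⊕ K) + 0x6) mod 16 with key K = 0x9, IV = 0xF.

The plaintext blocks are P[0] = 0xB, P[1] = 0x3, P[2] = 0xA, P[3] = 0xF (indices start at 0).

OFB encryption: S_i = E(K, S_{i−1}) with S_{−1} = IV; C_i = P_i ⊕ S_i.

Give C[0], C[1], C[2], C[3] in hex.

C[0]: S = E(K, 0xF) = 0xC; 0xB ⊕ 0xC = 0x7.
C[1]: S = E(K, 0xC) = 0xB; 0x3 ⊕ 0xB = 0x8.
C[2]: S = E(K, 0xB) = 0x8; 0xA ⊕ 0x8 = 0x2.
C[3]: S = E(K, 0x8) = 0x7; 0xF ⊕ 0x7 = 0x8.

C[0] = 0x7, C[1] = 0x8, C[2] = 0x2, C[3] = 0x8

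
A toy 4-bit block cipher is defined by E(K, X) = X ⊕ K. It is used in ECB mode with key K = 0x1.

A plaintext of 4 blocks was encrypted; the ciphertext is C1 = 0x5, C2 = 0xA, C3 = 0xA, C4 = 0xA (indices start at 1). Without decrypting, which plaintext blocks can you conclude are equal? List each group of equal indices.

ECB encrypts each block independently with the same key, so equal ciphertext blocks imply equal plaintext blocks.
C2 = C3 = C4 = 0xA, so P2 = P3 = P4.

P2 = P3 = P4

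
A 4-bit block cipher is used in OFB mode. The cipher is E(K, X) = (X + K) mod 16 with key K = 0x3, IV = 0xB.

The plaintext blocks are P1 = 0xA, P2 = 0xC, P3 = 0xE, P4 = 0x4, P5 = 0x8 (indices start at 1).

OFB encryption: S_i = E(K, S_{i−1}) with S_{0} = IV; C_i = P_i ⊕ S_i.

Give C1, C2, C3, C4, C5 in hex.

C1 = 0x4, C2 = 0xD, C3 = 0xA, C4 = 0x3, C5 = 0x2

C1: S = E(K, 0xB) = 0xE; 0xA ⊕ 0xE = 0x4.
C2: S = E(K, 0xE) = 0x1; 0xC ⊕ 0x1 = 0xD.
C3: S = E(K, 0x1) = 0x4; 0xE ⊕ 0x4 = 0xA.
C4: S = E(K, 0x4) = 0x7; 0x4 ⊕ 0x7 = 0x3.
C5: S = E(K, 0x7) = 0xA; 0x8 ⊕ 0xA = 0x2.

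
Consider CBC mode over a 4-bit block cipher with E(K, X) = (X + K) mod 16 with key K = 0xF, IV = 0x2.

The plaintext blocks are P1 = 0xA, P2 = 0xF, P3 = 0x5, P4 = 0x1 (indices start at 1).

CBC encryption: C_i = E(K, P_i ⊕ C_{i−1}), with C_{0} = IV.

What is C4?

C4 = 0xF

C1: P1 ⊕ 0x2 = 0x8; E(K, 0x8) = 0x7.
C2: P2 ⊕ 0x7 = 0x8; E(K, 0x8) = 0x7.
C3: P3 ⊕ 0x7 = 0x2; E(K, 0x2) = 0x1.
C4: P4 ⊕ 0x1 = 0x0; E(K, 0x0) = 0xF.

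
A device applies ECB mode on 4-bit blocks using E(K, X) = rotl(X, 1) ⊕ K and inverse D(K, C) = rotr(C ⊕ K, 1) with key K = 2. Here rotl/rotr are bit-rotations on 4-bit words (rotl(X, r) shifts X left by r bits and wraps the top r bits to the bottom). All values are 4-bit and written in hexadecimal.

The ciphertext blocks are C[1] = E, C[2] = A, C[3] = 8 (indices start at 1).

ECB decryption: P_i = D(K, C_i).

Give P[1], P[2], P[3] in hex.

P[1]: D(K, E) = 6.
P[2]: D(K, A) = 4.
P[3]: D(K, 8) = 5.

P[1] = 6, P[2] = 4, P[3] = 5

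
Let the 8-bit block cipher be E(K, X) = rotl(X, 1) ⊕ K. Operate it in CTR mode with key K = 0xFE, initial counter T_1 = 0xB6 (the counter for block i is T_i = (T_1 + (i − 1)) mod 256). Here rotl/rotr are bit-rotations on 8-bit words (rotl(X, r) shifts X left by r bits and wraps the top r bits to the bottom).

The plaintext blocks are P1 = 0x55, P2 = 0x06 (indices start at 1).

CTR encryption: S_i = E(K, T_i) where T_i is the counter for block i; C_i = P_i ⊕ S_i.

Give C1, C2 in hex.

C1: T = 0xB6, S = E(K, T) = 0x93; 0x55 ⊕ 0x93 = 0xC6.
C2: T = 0xB7, S = E(K, T) = 0x91; 0x06 ⊕ 0x91 = 0x97.

C1 = 0xC6, C2 = 0x97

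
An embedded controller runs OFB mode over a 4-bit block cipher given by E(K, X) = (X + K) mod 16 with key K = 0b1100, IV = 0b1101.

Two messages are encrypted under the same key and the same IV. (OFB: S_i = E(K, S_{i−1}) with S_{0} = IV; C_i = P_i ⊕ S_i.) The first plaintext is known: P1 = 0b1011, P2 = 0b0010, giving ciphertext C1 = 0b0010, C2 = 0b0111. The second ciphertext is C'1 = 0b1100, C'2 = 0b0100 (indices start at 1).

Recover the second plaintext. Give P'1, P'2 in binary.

P'1 = 0b0101, P'2 = 0b0001

In OFB with a reused IV, both messages share the same keystream S_i, so C_i ⊕ C'_i = P_i ⊕ P'_i and thus P'_i = P_i ⊕ C_i ⊕ C'_i.
P'1: 0b1011 ⊕ 0b0010 ⊕ 0b1100 = 0b0101.
P'2: 0b0010 ⊕ 0b0111 ⊕ 0b0100 = 0b0001.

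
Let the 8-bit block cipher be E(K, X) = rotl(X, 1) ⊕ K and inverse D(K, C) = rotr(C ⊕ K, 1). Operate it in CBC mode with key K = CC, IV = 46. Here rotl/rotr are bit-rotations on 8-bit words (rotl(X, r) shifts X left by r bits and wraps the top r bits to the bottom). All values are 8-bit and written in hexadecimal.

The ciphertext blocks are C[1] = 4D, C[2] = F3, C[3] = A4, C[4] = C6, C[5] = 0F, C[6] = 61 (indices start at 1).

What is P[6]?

P[6] = D9

CBC decryption: P_i = D(K, C_i) ⊕ C_{i−1}, with C_{0} = IV.
P[6]: D(K, 61) = D6; D6 ⊕ 0F = D9.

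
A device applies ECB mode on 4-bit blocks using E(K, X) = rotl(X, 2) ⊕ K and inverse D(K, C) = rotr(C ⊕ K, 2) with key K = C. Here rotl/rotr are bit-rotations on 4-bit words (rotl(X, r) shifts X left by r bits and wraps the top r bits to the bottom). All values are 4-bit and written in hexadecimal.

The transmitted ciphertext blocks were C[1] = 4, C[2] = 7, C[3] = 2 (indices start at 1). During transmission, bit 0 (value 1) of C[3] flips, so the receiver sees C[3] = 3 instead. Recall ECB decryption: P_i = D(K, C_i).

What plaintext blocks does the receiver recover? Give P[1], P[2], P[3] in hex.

Only C[3] changed, to 3. In ECB, a change in C_i affects only P_i. Decrypting the received ciphertext:
P[1]: D(K, 4) = 2.
P[2]: D(K, 7) = E.
P[3]: D(K, 3) = F.
Blocks that differ from the original plaintext: P[3].

P[1] = 2, P[2] = E, P[3] = F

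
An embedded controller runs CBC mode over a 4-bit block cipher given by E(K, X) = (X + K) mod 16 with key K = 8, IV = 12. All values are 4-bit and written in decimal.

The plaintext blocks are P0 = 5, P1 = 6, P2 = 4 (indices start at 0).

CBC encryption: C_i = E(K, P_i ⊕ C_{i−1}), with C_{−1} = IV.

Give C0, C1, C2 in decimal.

C0: P0 ⊕ 12 = 9; E(K, 9) = 1.
C1: P1 ⊕ 1 = 7; E(K, 7) = 15.
C2: P2 ⊕ 15 = 11; E(K, 11) = 3.

C0 = 1, C1 = 15, C2 = 3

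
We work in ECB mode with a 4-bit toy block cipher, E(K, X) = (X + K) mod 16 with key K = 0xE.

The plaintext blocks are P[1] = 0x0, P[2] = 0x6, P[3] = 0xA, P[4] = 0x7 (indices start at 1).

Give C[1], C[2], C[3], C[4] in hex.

ECB encryption: C_i = E(K, P_i).
C[1]: E(K, 0x0) = 0xE.
C[2]: E(K, 0x6) = 0x4.
C[3]: E(K, 0xA) = 0x8.
C[4]: E(K, 0x7) = 0x5.

C[1] = 0xE, C[2] = 0x4, C[3] = 0x8, C[4] = 0x5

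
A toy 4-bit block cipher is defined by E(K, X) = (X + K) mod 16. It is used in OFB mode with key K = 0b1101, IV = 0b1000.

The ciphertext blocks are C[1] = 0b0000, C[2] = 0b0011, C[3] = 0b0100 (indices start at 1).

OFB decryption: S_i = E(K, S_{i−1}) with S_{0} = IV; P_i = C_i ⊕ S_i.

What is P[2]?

P[1]: S = E(K, 0b1000) = 0b0101; 0b0000 ⊕ 0b0101 = 0b0101.
P[2]: S = E(K, 0b0101) = 0b0010; 0b0011 ⊕ 0b0010 = 0b0001.

P[2] = 0b0001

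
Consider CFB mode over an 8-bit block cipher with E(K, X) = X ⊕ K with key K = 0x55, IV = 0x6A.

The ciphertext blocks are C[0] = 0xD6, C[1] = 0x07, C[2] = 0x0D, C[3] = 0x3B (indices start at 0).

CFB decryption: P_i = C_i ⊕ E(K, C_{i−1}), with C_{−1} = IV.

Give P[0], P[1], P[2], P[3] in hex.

P[0]: E(K, 0x6A) = 0x3F; 0xD6 ⊕ 0x3F = 0xE9.
P[1]: E(K, 0xD6) = 0x83; 0x07 ⊕ 0x83 = 0x84.
P[2]: E(K, 0x07) = 0x52; 0x0D ⊕ 0x52 = 0x5F.
P[3]: E(K, 0x0D) = 0x58; 0x3B ⊕ 0x58 = 0x63.

P[0] = 0xE9, P[1] = 0x84, P[2] = 0x5F, P[3] = 0x63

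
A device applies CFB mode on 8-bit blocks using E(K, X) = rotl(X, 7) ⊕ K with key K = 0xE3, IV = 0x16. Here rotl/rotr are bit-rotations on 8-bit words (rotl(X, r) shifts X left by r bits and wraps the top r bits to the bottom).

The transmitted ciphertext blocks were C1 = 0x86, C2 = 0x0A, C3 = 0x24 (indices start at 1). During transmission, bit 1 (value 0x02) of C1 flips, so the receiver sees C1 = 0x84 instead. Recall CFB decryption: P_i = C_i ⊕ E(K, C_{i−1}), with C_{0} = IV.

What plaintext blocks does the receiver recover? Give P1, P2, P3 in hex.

P1 = 0x6C, P2 = 0xAB, P3 = 0xC2

Only C1 changed, to 0x84. In CFB, a change in C_i flips the same bit in P_i and garbles P_{i+1}. Decrypting the received ciphertext:
P1: E(K, 0x16) = 0xE8; 0x84 ⊕ 0xE8 = 0x6C.
P2: E(K, 0x84) = 0xA1; 0x0A ⊕ 0xA1 = 0xAB.
P3: E(K, 0x0A) = 0xE6; 0x24 ⊕ 0xE6 = 0xC2.
Blocks that differ from the original plaintext: P1, P2.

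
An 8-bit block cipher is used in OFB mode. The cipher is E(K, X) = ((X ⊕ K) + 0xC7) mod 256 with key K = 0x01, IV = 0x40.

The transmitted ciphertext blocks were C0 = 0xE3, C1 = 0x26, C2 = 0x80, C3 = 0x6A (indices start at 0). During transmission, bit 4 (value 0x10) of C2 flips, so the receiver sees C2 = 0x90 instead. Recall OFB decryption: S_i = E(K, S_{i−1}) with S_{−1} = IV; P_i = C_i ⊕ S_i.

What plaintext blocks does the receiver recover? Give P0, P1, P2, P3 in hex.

P0 = 0xEB, P1 = 0xF6, P2 = 0x08, P3 = 0x0A

Only C2 changed, to 0x90. In OFB, a change in C_i flips the same bit in P_i only; the keystream is unaffected. Decrypting the received ciphertext:
P0: S = E(K, 0x40) = 0x08; 0xE3 ⊕ 0x08 = 0xEB.
P1: S = E(K, 0x08) = 0xD0; 0x26 ⊕ 0xD0 = 0xF6.
P2: S = E(K, 0xD0) = 0x98; 0x90 ⊕ 0x98 = 0x08.
P3: S = E(K, 0x98) = 0x60; 0x6A ⊕ 0x60 = 0x0A.
Blocks that differ from the original plaintext: P2.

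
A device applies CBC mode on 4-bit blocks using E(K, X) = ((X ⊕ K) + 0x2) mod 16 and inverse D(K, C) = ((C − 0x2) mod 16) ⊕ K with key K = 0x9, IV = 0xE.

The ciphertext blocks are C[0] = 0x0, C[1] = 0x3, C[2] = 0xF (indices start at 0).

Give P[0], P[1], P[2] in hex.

CBC decryption: P_i = D(K, C_i) ⊕ C_{i−1}, with C_{−1} = IV.
P[0]: D(K, 0x0) = 0x7; 0x7 ⊕ 0xE = 0x9.
P[1]: D(K, 0x3) = 0x8; 0x8 ⊕ 0x0 = 0x8.
P[2]: D(K, 0xF) = 0x4; 0x4 ⊕ 0x3 = 0x7.

P[0] = 0x9, P[1] = 0x8, P[2] = 0x7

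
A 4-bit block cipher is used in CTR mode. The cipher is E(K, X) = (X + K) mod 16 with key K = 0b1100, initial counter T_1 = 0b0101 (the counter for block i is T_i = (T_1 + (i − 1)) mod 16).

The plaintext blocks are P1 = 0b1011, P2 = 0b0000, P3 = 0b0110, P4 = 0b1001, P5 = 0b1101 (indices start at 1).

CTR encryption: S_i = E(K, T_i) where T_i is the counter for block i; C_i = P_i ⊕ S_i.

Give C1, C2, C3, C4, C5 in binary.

C1 = 0b1010, C2 = 0b0010, C3 = 0b0101, C4 = 0b1101, C5 = 0b1000

C1: T = 0b0101, S = E(K, T) = 0b0001; 0b1011 ⊕ 0b0001 = 0b1010.
C2: T = 0b0110, S = E(K, T) = 0b0010; 0b0000 ⊕ 0b0010 = 0b0010.
C3: T = 0b0111, S = E(K, T) = 0b0011; 0b0110 ⊕ 0b0011 = 0b0101.
C4: T = 0b1000, S = E(K, T) = 0b0100; 0b1001 ⊕ 0b0100 = 0b1101.
C5: T = 0b1001, S = E(K, T) = 0b0101; 0b1101 ⊕ 0b0101 = 0b1000.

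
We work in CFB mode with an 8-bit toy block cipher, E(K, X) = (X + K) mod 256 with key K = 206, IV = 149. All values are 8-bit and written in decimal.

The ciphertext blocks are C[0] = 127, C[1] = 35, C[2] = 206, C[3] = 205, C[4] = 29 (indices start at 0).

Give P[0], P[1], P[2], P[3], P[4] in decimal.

P[0] = 28, P[1] = 110, P[2] = 63, P[3] = 81, P[4] = 134

CFB decryption: P_i = C_i ⊕ E(K, C_{i−1}), with C_{−1} = IV.
P[0]: E(K, 149) = 99; 127 ⊕ 99 = 28.
P[1]: E(K, 127) = 77; 35 ⊕ 77 = 110.
P[2]: E(K, 35) = 241; 206 ⊕ 241 = 63.
P[3]: E(K, 206) = 156; 205 ⊕ 156 = 81.
P[4]: E(K, 205) = 155; 29 ⊕ 155 = 134.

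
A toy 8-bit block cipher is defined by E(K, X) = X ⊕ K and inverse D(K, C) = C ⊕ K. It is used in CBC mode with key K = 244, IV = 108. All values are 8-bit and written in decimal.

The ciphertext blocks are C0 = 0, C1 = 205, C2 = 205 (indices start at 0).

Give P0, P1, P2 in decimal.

P0 = 152, P1 = 57, P2 = 244

CBC decryption: P_i = D(K, C_i) ⊕ C_{i−1}, with C_{−1} = IV.
P0: D(K, 0) = 244; 244 ⊕ 108 = 152.
P1: D(K, 205) = 57; 57 ⊕ 0 = 57.
P2: D(K, 205) = 57; 57 ⊕ 205 = 244.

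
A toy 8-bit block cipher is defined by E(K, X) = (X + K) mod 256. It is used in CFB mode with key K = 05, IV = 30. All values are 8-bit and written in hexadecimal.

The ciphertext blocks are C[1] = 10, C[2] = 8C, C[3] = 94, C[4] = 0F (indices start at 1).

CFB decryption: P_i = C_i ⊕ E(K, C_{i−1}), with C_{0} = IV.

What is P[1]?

P[1] = 25

P[1]: E(K, 30) = 35; 10 ⊕ 35 = 25.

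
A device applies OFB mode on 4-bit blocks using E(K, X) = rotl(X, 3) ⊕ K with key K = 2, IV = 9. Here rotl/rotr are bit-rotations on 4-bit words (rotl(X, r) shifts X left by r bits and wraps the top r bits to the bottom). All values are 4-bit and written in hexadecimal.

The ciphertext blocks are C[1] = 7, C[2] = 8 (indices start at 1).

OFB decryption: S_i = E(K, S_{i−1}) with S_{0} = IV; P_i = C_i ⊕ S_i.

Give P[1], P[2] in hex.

P[1]: S = E(K, 9) = E; 7 ⊕ E = 9.
P[2]: S = E(K, E) = 5; 8 ⊕ 5 = D.

P[1] = 9, P[2] = D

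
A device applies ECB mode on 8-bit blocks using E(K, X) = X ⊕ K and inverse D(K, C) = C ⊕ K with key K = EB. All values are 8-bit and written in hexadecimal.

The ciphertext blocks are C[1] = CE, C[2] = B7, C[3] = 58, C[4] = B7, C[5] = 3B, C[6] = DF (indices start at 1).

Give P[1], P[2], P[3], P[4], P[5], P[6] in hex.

P[1] = 25, P[2] = 5C, P[3] = B3, P[4] = 5C, P[5] = D0, P[6] = 34

ECB decryption: P_i = D(K, C_i).
P[1]: D(K, CE) = 25.
P[2]: D(K, B7) = 5C.
P[3]: D(K, 58) = B3.
P[4]: D(K, B7) = 5C.
P[5]: D(K, 3B) = D0.
P[6]: D(K, DF) = 34.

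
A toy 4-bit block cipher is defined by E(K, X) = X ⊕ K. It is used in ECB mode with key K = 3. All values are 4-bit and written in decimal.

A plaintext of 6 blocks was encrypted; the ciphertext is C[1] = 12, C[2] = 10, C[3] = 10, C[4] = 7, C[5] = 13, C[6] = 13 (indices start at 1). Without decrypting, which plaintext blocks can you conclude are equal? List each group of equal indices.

ECB encrypts each block independently with the same key, so equal ciphertext blocks imply equal plaintext blocks.
C[2] = C[3] = 10, so P[2] = P[3].
C[5] = C[6] = 13, so P[5] = P[6].

P[2] = P[3]; P[5] = P[6]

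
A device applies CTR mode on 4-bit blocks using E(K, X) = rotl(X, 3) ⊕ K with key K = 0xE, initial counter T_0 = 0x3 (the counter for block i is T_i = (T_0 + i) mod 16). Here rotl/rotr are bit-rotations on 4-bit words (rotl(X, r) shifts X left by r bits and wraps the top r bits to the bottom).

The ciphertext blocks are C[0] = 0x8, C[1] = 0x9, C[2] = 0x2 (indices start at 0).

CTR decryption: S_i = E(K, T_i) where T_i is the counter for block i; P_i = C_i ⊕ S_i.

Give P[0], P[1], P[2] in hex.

P[0]: T = 0x3, S = E(K, T) = 0x7; 0x8 ⊕ 0x7 = 0xF.
P[1]: T = 0x4, S = E(K, T) = 0xC; 0x9 ⊕ 0xC = 0x5.
P[2]: T = 0x5, S = E(K, T) = 0x4; 0x2 ⊕ 0x4 = 0x6.

P[0] = 0xF, P[1] = 0x5, P[2] = 0x6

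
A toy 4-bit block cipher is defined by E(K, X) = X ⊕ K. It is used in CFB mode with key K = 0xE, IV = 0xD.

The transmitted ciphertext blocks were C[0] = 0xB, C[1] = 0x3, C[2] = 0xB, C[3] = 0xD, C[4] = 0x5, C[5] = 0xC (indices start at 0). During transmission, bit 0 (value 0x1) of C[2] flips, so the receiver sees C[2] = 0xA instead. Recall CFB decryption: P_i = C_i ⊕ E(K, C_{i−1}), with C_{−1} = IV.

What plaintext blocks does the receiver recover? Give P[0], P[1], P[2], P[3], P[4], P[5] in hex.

Only C[2] changed, to 0xA. In CFB, a change in C_i flips the same bit in P_i and garbles P_{i+1}. Decrypting the received ciphertext:
P[0]: E(K, 0xD) = 0x3; 0xB ⊕ 0x3 = 0x8.
P[1]: E(K, 0xB) = 0x5; 0x3 ⊕ 0x5 = 0x6.
P[2]: E(K, 0x3) = 0xD; 0xA ⊕ 0xD = 0x7.
P[3]: E(K, 0xA) = 0x4; 0xD ⊕ 0x4 = 0x9.
P[4]: E(K, 0xD) = 0x3; 0x5 ⊕ 0x3 = 0x6.
P[5]: E(K, 0x5) = 0xB; 0xC ⊕ 0xB = 0x7.
Blocks that differ from the original plaintext: P[2], P[3].

P[0] = 0x8, P[1] = 0x6, P[2] = 0x7, P[3] = 0x9, P[4] = 0x6, P[5] = 0x7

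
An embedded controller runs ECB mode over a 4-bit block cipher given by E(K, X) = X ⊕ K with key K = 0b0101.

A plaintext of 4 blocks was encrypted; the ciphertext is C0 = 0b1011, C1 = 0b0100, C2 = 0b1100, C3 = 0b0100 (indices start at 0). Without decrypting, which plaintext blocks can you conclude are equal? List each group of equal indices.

P1 = P3

ECB encrypts each block independently with the same key, so equal ciphertext blocks imply equal plaintext blocks.
C1 = C3 = 0b0100, so P1 = P3.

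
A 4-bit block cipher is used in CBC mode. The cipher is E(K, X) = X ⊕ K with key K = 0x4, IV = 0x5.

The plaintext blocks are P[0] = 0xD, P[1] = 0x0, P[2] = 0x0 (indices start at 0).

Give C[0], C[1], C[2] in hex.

CBC encryption: C_i = E(K, P_i ⊕ C_{i−1}), with C_{−1} = IV.
C[0]: P[0] ⊕ 0x5 = 0x8; E(K, 0x8) = 0xC.
C[1]: P[1] ⊕ 0xC = 0xC; E(K, 0xC) = 0x8.
C[2]: P[2] ⊕ 0x8 = 0x8; E(K, 0x8) = 0xC.

C[0] = 0xC, C[1] = 0x8, C[2] = 0xC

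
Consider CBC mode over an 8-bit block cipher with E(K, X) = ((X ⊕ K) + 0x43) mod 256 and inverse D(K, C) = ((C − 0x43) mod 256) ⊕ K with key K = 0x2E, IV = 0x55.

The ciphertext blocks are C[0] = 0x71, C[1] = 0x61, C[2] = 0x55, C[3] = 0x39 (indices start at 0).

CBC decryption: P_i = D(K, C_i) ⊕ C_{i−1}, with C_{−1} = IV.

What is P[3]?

P[3]: D(K, 0x39) = 0xD8; 0xD8 ⊕ 0x55 = 0x8D.

P[3] = 0x8D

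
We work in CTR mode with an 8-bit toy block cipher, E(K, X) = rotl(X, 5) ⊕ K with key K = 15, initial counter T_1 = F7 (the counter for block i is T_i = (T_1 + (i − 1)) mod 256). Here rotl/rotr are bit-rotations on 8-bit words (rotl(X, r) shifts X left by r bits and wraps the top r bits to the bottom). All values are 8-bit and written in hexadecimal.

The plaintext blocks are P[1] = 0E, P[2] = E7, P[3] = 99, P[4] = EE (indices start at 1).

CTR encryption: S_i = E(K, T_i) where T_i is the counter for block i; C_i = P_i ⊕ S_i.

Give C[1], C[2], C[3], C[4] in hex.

C[1] = E5, C[2] = ED, C[3] = B3, C[4] = A4

C[1]: T = F7, S = E(K, T) = EB; 0E ⊕ EB = E5.
C[2]: T = F8, S = E(K, T) = 0A; E7 ⊕ 0A = ED.
C[3]: T = F9, S = E(K, T) = 2A; 99 ⊕ 2A = B3.
C[4]: T = FA, S = E(K, T) = 4A; EE ⊕ 4A = A4.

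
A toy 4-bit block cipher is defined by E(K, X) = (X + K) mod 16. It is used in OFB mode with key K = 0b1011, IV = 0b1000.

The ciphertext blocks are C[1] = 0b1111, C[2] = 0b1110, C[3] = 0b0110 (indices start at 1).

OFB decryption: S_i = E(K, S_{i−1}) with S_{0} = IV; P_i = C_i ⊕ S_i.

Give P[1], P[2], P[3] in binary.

P[1] = 0b1100, P[2] = 0b0000, P[3] = 0b1111

P[1]: S = E(K, 0b1000) = 0b0011; 0b1111 ⊕ 0b0011 = 0b1100.
P[2]: S = E(K, 0b0011) = 0b1110; 0b1110 ⊕ 0b1110 = 0b0000.
P[3]: S = E(K, 0b1110) = 0b1001; 0b0110 ⊕ 0b1001 = 0b1111.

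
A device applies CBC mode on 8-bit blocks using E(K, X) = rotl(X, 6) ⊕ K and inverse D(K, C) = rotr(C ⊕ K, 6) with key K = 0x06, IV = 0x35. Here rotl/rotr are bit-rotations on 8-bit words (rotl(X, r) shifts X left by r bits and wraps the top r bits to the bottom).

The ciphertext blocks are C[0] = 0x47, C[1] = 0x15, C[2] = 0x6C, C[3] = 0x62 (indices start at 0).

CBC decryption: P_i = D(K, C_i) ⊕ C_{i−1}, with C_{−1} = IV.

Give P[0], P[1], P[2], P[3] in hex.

P[0] = 0x30, P[1] = 0x0B, P[2] = 0xBC, P[3] = 0xFD

P[0]: D(K, 0x47) = 0x05; 0x05 ⊕ 0x35 = 0x30.
P[1]: D(K, 0x15) = 0x4C; 0x4C ⊕ 0x47 = 0x0B.
P[2]: D(K, 0x6C) = 0xA9; 0xA9 ⊕ 0x15 = 0xBC.
P[3]: D(K, 0x62) = 0x91; 0x91 ⊕ 0x6C = 0xFD.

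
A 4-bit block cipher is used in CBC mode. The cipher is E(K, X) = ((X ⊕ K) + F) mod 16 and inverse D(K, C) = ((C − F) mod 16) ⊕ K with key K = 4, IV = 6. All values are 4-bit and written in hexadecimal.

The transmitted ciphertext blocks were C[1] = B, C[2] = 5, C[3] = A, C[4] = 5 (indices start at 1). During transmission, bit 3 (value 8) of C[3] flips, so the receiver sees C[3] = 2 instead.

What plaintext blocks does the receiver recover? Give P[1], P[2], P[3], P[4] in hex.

CBC decryption: P_i = D(K, C_i) ⊕ C_{i−1}, with C_{0} = IV.
Only C[3] changed, to 2. In CBC, a change in C_i garbles P_i and flips the same bit in P_{i+1}. Decrypting the received ciphertext:
P[1]: D(K, B) = 8; 8 ⊕ 6 = E.
P[2]: D(K, 5) = 2; 2 ⊕ B = 9.
P[3]: D(K, 2) = 7; 7 ⊕ 5 = 2.
P[4]: D(K, 5) = 2; 2 ⊕ 2 = 0.
Blocks that differ from the original plaintext: P[3], P[4].

P[1] = E, P[2] = 9, P[3] = 2, P[4] = 0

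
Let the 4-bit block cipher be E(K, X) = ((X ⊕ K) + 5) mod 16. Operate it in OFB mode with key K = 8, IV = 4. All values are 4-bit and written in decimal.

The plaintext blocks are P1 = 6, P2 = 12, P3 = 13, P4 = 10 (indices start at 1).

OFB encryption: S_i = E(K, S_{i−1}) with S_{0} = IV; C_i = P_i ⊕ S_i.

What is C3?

C3 = 6

C1: S = E(K, 4) = 1; 6 ⊕ 1 = 7.
C2: S = E(K, 1) = 14; 12 ⊕ 14 = 2.
C3: S = E(K, 14) = 11; 13 ⊕ 11 = 6.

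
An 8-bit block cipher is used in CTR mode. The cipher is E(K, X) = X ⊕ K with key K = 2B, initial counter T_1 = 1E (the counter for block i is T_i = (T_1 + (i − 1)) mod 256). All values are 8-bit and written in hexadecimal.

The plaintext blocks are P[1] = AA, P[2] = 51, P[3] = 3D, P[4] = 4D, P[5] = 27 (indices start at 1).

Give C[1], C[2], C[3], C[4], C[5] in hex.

C[1] = 9F, C[2] = 65, C[3] = 36, C[4] = 47, C[5] = 2E

CTR encryption: S_i = E(K, T_i) where T_i is the counter for block i; C_i = P_i ⊕ S_i.
C[1]: T = 1E, S = E(K, T) = 35; AA ⊕ 35 = 9F.
C[2]: T = 1F, S = E(K, T) = 34; 51 ⊕ 34 = 65.
C[3]: T = 20, S = E(K, T) = 0B; 3D ⊕ 0B = 36.
C[4]: T = 21, S = E(K, T) = 0A; 4D ⊕ 0A = 47.
C[5]: T = 22, S = E(K, T) = 09; 27 ⊕ 09 = 2E.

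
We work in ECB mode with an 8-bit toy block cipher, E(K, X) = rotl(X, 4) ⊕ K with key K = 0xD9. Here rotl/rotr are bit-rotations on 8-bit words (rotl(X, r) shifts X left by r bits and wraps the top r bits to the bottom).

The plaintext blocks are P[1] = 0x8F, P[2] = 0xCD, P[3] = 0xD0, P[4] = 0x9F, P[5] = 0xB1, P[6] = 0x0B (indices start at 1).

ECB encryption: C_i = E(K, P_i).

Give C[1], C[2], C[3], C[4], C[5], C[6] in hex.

C[1]: E(K, 0x8F) = 0x21.
C[2]: E(K, 0xCD) = 0x05.
C[3]: E(K, 0xD0) = 0xD4.
C[4]: E(K, 0x9F) = 0x20.
C[5]: E(K, 0xB1) = 0xC2.
C[6]: E(K, 0x0B) = 0x69.

C[1] = 0x21, C[2] = 0x05, C[3] = 0xD4, C[4] = 0x20, C[5] = 0xC2, C[6] = 0x69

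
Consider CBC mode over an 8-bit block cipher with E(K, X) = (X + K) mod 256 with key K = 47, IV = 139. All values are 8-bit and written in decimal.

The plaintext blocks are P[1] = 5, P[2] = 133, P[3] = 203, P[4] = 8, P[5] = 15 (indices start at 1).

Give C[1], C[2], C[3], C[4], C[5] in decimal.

CBC encryption: C_i = E(K, P_i ⊕ C_{i−1}), with C_{0} = IV.
C[1]: P[1] ⊕ 139 = 142; E(K, 142) = 189.
C[2]: P[2] ⊕ 189 = 56; E(K, 56) = 103.
C[3]: P[3] ⊕ 103 = 172; E(K, 172) = 219.
C[4]: P[4] ⊕ 219 = 211; E(K, 211) = 2.
C[5]: P[5] ⊕ 2 = 13; E(K, 13) = 60.

C[1] = 189, C[2] = 103, C[3] = 219, C[4] = 2, C[5] = 60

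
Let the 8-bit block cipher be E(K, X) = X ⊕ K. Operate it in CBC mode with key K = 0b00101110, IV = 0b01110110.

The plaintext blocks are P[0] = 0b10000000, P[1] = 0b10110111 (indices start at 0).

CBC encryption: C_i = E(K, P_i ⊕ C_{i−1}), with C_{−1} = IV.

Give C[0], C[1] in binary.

C[0] = 0b11011000, C[1] = 0b01000001

C[0]: P[0] ⊕ 0b01110110 = 0b11110110; E(K, 0b11110110) = 0b11011000.
C[1]: P[1] ⊕ 0b11011000 = 0b01101111; E(K, 0b01101111) = 0b01000001.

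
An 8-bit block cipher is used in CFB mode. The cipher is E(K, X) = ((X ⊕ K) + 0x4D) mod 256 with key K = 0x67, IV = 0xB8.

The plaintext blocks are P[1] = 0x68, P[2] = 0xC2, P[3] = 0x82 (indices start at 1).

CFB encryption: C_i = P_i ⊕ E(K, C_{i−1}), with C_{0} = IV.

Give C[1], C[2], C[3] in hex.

C[1] = 0x44, C[2] = 0xB2, C[3] = 0xA0

C[1]: E(K, 0xB8) = 0x2C; 0x68 ⊕ 0x2C = 0x44.
C[2]: E(K, 0x44) = 0x70; 0xC2 ⊕ 0x70 = 0xB2.
C[3]: E(K, 0xB2) = 0x22; 0x82 ⊕ 0x22 = 0xA0.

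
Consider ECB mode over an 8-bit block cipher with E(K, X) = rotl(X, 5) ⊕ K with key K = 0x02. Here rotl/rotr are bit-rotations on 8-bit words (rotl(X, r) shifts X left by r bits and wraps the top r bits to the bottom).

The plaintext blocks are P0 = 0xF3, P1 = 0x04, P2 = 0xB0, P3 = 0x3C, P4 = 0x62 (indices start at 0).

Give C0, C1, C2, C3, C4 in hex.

C0 = 0x7C, C1 = 0x82, C2 = 0x14, C3 = 0x85, C4 = 0x4E

ECB encryption: C_i = E(K, P_i).
C0: E(K, 0xF3) = 0x7C.
C1: E(K, 0x04) = 0x82.
C2: E(K, 0xB0) = 0x14.
C3: E(K, 0x3C) = 0x85.
C4: E(K, 0x62) = 0x4E.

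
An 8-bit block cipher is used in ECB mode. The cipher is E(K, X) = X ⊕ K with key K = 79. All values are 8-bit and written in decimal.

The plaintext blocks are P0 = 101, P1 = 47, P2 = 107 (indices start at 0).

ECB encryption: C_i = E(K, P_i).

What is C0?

C0: E(K, 101) = 42.

C0 = 42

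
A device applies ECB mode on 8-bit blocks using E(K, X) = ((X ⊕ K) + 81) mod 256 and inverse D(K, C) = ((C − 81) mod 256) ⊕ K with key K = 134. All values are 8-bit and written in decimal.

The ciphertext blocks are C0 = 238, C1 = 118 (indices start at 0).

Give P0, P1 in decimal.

P0 = 27, P1 = 163

ECB decryption: P_i = D(K, C_i).
P0: D(K, 238) = 27.
P1: D(K, 118) = 163.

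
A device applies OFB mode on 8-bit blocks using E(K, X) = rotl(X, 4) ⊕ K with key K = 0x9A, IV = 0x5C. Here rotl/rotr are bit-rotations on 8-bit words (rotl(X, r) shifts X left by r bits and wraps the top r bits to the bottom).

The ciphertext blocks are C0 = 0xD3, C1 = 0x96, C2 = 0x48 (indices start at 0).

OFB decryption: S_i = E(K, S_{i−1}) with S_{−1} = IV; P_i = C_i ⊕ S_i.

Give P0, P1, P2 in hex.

P0 = 0x8C, P1 = 0xF9, P2 = 0x24

P0: S = E(K, 0x5C) = 0x5F; 0xD3 ⊕ 0x5F = 0x8C.
P1: S = E(K, 0x5F) = 0x6F; 0x96 ⊕ 0x6F = 0xF9.
P2: S = E(K, 0x6F) = 0x6C; 0x48 ⊕ 0x6C = 0x24.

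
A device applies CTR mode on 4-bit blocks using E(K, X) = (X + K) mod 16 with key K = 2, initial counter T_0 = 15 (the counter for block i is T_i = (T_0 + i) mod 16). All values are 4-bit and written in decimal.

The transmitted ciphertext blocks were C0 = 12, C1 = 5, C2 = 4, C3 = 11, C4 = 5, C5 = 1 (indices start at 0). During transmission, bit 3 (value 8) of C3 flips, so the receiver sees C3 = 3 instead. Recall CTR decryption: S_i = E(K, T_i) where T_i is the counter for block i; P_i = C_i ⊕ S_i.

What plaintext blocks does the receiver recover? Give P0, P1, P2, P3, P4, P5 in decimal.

Only C3 changed, to 3. In CTR, a change in C_i flips the same bit in P_i only; the keystream is unaffected. Decrypting the received ciphertext:
P0: T = 15, S = E(K, T) = 1; 12 ⊕ 1 = 13.
P1: T = 0, S = E(K, T) = 2; 5 ⊕ 2 = 7.
P2: T = 1, S = E(K, T) = 3; 4 ⊕ 3 = 7.
P3: T = 2, S = E(K, T) = 4; 3 ⊕ 4 = 7.
P4: T = 3, S = E(K, T) = 5; 5 ⊕ 5 = 0.
P5: T = 4, S = E(K, T) = 6; 1 ⊕ 6 = 7.
Blocks that differ from the original plaintext: P3.

P0 = 13, P1 = 7, P2 = 7, P3 = 7, P4 = 0, P5 = 7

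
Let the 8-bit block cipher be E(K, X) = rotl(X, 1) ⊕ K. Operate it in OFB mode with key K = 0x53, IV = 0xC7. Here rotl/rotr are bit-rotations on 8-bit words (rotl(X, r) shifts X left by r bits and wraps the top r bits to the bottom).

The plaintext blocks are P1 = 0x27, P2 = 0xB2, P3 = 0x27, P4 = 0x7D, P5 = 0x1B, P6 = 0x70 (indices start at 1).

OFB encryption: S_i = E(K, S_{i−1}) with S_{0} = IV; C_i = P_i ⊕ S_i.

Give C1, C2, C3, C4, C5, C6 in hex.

C1 = 0xFB, C2 = 0x58, C3 = 0xA1, C4 = 0x23, C5 = 0xF4, C6 = 0xFC

C1: S = E(K, 0xC7) = 0xDC; 0x27 ⊕ 0xDC = 0xFB.
C2: S = E(K, 0xDC) = 0xEA; 0xB2 ⊕ 0xEA = 0x58.
C3: S = E(K, 0xEA) = 0x86; 0x27 ⊕ 0x86 = 0xA1.
C4: S = E(K, 0x86) = 0x5E; 0x7D ⊕ 0x5E = 0x23.
C5: S = E(K, 0x5E) = 0xEF; 0x1B ⊕ 0xEF = 0xF4.
C6: S = E(K, 0xEF) = 0x8C; 0x70 ⊕ 0x8C = 0xFC.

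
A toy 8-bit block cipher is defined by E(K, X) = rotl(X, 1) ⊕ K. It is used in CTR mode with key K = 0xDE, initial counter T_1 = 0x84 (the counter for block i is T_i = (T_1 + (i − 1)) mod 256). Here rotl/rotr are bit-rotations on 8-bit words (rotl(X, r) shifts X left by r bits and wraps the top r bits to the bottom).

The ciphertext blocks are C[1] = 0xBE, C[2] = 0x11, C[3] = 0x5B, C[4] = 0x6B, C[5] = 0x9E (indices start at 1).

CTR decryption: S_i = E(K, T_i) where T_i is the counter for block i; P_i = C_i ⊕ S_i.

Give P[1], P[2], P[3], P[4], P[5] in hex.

P[1] = 0x69, P[2] = 0xC4, P[3] = 0x88, P[4] = 0xBA, P[5] = 0x51

P[1]: T = 0x84, S = E(K, T) = 0xD7; 0xBE ⊕ 0xD7 = 0x69.
P[2]: T = 0x85, S = E(K, T) = 0xD5; 0x11 ⊕ 0xD5 = 0xC4.
P[3]: T = 0x86, S = E(K, T) = 0xD3; 0x5B ⊕ 0xD3 = 0x88.
P[4]: T = 0x87, S = E(K, T) = 0xD1; 0x6B ⊕ 0xD1 = 0xBA.
P[5]: T = 0x88, S = E(K, T) = 0xCF; 0x9E ⊕ 0xCF = 0x51.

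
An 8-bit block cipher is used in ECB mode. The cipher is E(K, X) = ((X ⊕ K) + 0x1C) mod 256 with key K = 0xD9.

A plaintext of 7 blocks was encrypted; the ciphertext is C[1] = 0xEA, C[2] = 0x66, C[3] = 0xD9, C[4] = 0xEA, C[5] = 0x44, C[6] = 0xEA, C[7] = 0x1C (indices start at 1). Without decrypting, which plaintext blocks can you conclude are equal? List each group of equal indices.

ECB encrypts each block independently with the same key, so equal ciphertext blocks imply equal plaintext blocks.
C[1] = C[4] = C[6] = 0xEA, so P[1] = P[4] = P[6].

P[1] = P[4] = P[6]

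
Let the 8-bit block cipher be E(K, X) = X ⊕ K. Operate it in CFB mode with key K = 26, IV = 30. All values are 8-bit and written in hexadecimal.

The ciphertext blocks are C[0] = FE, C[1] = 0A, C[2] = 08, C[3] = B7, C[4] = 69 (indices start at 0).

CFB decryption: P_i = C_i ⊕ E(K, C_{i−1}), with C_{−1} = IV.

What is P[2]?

P[2] = 24

P[2]: E(K, 0A) = 2C; 08 ⊕ 2C = 24.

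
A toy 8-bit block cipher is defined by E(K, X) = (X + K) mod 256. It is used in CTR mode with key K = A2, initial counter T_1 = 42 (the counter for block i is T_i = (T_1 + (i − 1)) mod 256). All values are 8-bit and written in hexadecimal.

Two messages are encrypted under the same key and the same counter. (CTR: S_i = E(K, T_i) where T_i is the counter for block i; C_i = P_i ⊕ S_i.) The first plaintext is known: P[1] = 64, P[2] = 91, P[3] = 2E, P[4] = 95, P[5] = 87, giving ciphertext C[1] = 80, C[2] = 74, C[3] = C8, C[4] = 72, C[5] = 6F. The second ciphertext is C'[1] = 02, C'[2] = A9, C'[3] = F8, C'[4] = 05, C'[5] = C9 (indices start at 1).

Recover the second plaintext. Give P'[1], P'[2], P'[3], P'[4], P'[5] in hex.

P'[1] = E6, P'[2] = 4C, P'[3] = 1E, P'[4] = E2, P'[5] = 21

In CTR with a reused counter, both messages share the same keystream S_i, so C_i ⊕ C'_i = P_i ⊕ P'_i and thus P'_i = P_i ⊕ C_i ⊕ C'_i.
P'[1]: 64 ⊕ 80 ⊕ 02 = E6.
P'[2]: 91 ⊕ 74 ⊕ A9 = 4C.
P'[3]: 2E ⊕ C8 ⊕ F8 = 1E.
P'[4]: 95 ⊕ 72 ⊕ 05 = E2.
P'[5]: 87 ⊕ 6F ⊕ C9 = 21.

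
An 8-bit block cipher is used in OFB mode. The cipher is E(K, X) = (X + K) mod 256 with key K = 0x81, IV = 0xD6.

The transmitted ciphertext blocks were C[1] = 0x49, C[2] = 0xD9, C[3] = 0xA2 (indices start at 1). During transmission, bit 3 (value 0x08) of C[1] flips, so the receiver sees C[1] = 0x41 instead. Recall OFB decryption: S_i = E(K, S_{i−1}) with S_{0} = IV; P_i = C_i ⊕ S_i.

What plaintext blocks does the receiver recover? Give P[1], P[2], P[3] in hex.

Only C[1] changed, to 0x41. In OFB, a change in C_i flips the same bit in P_i only; the keystream is unaffected. Decrypting the received ciphertext:
P[1]: S = E(K, 0xD6) = 0x57; 0x41 ⊕ 0x57 = 0x16.
P[2]: S = E(K, 0x57) = 0xD8; 0xD9 ⊕ 0xD8 = 0x01.
P[3]: S = E(K, 0xD8) = 0x59; 0xA2 ⊕ 0x59 = 0xFB.
Blocks that differ from the original plaintext: P[1].

P[1] = 0x16, P[2] = 0x01, P[3] = 0xFB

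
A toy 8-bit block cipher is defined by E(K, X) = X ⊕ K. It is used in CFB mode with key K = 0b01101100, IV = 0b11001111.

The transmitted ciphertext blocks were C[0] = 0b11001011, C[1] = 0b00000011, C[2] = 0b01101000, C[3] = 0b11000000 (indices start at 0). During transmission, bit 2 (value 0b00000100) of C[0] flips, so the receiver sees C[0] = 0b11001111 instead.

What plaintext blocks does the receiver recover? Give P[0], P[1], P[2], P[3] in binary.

P[0] = 0b01101100, P[1] = 0b10100000, P[2] = 0b00000111, P[3] = 0b11000100

CFB decryption: P_i = C_i ⊕ E(K, C_{i−1}), with C_{−1} = IV.
Only C[0] changed, to 0b11001111. In CFB, a change in C_i flips the same bit in P_i and garbles P_{i+1}. Decrypting the received ciphertext:
P[0]: E(K, 0b11001111) = 0b10100011; 0b11001111 ⊕ 0b10100011 = 0b01101100.
P[1]: E(K, 0b11001111) = 0b10100011; 0b00000011 ⊕ 0b10100011 = 0b10100000.
P[2]: E(K, 0b00000011) = 0b01101111; 0b01101000 ⊕ 0b01101111 = 0b00000111.
P[3]: E(K, 0b01101000) = 0b00000100; 0b11000000 ⊕ 0b00000100 = 0b11000100.
Blocks that differ from the original plaintext: P[0], P[1].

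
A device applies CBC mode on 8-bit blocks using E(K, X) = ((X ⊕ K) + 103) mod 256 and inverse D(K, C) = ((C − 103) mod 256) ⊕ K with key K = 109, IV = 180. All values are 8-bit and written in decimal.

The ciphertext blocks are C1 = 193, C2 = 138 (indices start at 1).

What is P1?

CBC decryption: P_i = D(K, C_i) ⊕ C_{i−1}, with C_{0} = IV.
P1: D(K, 193) = 55; 55 ⊕ 180 = 131.

P1 = 131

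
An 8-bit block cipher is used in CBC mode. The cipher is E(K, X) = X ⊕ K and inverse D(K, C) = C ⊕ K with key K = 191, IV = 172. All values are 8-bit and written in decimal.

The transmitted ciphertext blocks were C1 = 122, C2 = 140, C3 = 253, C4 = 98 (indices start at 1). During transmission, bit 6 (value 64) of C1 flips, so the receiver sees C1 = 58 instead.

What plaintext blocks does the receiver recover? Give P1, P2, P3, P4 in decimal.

CBC decryption: P_i = D(K, C_i) ⊕ C_{i−1}, with C_{0} = IV.
Only C1 changed, to 58. In CBC, a change in C_i garbles P_i and flips the same bit in P_{i+1}. Decrypting the received ciphertext:
P1: D(K, 58) = 133; 133 ⊕ 172 = 41.
P2: D(K, 140) = 51; 51 ⊕ 58 = 9.
P3: D(K, 253) = 66; 66 ⊕ 140 = 206.
P4: D(K, 98) = 221; 221 ⊕ 253 = 32.
Blocks that differ from the original plaintext: P1, P2.

P1 = 41, P2 = 9, P3 = 206, P4 = 32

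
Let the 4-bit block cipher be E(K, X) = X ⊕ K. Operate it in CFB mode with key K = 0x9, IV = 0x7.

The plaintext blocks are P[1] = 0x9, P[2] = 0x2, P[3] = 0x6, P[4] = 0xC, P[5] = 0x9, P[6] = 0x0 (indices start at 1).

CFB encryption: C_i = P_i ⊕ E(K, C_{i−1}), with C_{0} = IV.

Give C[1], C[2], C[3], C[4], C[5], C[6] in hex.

C[1] = 0x7, C[2] = 0xC, C[3] = 0x3, C[4] = 0x6, C[5] = 0x6, C[6] = 0xF

C[1]: E(K, 0x7) = 0xE; 0x9 ⊕ 0xE = 0x7.
C[2]: E(K, 0x7) = 0xE; 0x2 ⊕ 0xE = 0xC.
C[3]: E(K, 0xC) = 0x5; 0x6 ⊕ 0x5 = 0x3.
C[4]: E(K, 0x3) = 0xA; 0xC ⊕ 0xA = 0x6.
C[5]: E(K, 0x6) = 0xF; 0x9 ⊕ 0xF = 0x6.
C[6]: E(K, 0x6) = 0xF; 0x0 ⊕ 0xF = 0xF.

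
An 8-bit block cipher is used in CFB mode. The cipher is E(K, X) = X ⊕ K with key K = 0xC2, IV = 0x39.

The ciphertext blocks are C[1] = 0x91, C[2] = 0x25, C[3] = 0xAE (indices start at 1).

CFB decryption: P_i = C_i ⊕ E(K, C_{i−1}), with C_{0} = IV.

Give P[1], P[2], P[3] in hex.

P[1]: E(K, 0x39) = 0xFB; 0x91 ⊕ 0xFB = 0x6A.
P[2]: E(K, 0x91) = 0x53; 0x25 ⊕ 0x53 = 0x76.
P[3]: E(K, 0x25) = 0xE7; 0xAE ⊕ 0xE7 = 0x49.

P[1] = 0x6A, P[2] = 0x76, P[3] = 0x49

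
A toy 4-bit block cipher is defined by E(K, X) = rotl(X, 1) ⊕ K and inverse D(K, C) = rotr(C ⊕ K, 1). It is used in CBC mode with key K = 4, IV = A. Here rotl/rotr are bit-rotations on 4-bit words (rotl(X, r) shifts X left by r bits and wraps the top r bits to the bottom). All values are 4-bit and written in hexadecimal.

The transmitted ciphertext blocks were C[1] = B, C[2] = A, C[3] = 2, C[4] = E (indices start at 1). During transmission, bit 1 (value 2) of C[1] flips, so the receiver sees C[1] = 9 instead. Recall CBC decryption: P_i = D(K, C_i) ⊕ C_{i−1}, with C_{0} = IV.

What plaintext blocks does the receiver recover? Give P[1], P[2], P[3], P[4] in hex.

P[1] = 4, P[2] = E, P[3] = 9, P[4] = 7

Only C[1] changed, to 9. In CBC, a change in C_i garbles P_i and flips the same bit in P_{i+1}. Decrypting the received ciphertext:
P[1]: D(K, 9) = E; E ⊕ A = 4.
P[2]: D(K, A) = 7; 7 ⊕ 9 = E.
P[3]: D(K, 2) = 3; 3 ⊕ A = 9.
P[4]: D(K, E) = 5; 5 ⊕ 2 = 7.
Blocks that differ from the original plaintext: P[1], P[2].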